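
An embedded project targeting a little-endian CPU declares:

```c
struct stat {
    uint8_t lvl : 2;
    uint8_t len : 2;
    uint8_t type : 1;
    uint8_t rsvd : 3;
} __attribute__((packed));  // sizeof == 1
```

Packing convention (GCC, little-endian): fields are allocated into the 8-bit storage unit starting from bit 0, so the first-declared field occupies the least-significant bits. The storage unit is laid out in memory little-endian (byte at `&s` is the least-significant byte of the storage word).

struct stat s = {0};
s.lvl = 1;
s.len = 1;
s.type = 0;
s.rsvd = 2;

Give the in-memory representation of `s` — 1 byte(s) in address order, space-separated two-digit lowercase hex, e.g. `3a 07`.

45

lvl:2 = 1 → 0x1 << 0 → word 0x01
len:2 = 1 → 0x1 << 2 → word 0x05
type:1 = 0 → 0x0 << 4 → word 0x05
rsvd:3 = 2 → 0x2 << 5 → word 0x45
word = 0x45 → little-endian bytes:
  [0]=0x45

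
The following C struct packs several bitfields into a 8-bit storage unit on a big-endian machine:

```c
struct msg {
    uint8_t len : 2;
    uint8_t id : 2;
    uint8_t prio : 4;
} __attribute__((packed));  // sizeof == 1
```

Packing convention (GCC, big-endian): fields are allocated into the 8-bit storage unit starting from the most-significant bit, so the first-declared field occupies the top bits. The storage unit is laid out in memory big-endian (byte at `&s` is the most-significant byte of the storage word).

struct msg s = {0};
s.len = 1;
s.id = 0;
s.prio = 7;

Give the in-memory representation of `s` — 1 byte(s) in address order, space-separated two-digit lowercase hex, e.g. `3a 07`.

len:2 = 1 → 0x1 << 6 → word 0x40
id:2 = 0 → 0x0 << 4 → word 0x40
prio:4 = 7 → 0x7 << 0 → word 0x47
word = 0x47 → big-endian bytes:
  [0]=0x47

47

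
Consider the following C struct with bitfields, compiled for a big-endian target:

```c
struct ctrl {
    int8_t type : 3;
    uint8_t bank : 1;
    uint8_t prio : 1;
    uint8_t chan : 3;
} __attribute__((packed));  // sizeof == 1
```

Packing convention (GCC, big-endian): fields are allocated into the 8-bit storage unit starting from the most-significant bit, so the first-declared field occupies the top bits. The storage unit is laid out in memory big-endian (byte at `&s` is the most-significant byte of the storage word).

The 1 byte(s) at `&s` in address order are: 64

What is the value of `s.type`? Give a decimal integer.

[0]=0x64 (big-endian) → word 0x64
type:3 @ bit 5 → (0x64>>5)&0x7 = 0x3  ←
bank:1 @ bit 4 → (0x64>>4)&0x1 = 0x0
prio:1 @ bit 3 → (0x64>>3)&0x1 = 0x0
chan:3 @ bit 0 → (0x64>>0)&0x7 = 0x4
type signed 3b, MSB=0: value = 3

3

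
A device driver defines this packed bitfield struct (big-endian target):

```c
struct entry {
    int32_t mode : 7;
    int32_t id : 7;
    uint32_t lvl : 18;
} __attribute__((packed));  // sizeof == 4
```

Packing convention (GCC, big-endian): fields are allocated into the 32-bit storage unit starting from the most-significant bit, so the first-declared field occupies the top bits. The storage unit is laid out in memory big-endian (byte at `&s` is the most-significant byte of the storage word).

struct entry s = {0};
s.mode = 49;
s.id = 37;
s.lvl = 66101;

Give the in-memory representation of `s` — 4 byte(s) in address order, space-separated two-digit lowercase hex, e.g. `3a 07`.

mode (7b) val=49 bits=0x31 at bit 25: 0x62000000
id (7b) val=37 bits=0x25 at bit 18: 0x62940000
lvl (18b) val=66101 bits=0x10235 at bit 0: 0x62950235
word = 0x62950235 → big-endian bytes:
  [0]=0x62  [1]=0x95  [2]=0x02  [3]=0x35

62 95 02 35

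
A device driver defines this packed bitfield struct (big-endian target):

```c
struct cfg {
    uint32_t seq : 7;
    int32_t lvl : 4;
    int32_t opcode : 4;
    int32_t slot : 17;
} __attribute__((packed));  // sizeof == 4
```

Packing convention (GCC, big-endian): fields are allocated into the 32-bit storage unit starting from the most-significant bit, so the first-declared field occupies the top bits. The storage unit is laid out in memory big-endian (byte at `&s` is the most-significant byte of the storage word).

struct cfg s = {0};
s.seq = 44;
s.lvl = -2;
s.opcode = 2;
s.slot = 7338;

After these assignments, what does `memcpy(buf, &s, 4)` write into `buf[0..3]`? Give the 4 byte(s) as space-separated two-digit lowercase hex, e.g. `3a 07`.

59 c4 1c aa

seq (7b) val=44 bits=0x2c at bit 25: 0x58000000
lvl (4b) val=-2 bits=0xe at bit 21: 0x59c00000
opcode (4b) val=2 bits=0x2 at bit 17: 0x59c40000
slot (17b) val=7338 bits=0x1caa at bit 0: 0x59c41caa
word = 0x59c41caa → big-endian bytes:
  [0]=0x59  [1]=0xc4  [2]=0x1c  [3]=0xaa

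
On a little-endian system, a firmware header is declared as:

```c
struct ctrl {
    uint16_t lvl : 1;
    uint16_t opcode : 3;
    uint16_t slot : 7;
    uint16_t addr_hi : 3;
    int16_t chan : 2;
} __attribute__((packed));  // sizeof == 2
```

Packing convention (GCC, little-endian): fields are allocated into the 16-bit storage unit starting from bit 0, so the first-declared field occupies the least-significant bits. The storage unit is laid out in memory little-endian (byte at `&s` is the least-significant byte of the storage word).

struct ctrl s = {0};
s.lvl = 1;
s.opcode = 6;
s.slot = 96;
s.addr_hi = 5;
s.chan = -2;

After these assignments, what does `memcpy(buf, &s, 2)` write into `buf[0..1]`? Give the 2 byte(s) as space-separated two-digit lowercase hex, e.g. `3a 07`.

lvl:1 = 1 → 0x1 << 0 → word 0x0001
opcode:3 = 6 → 0x6 << 1 → word 0x000d
slot:7 = 96 → 0x60 << 4 → word 0x060d
addr_hi:3 = 5 → 0x5 << 11 → word 0x2e0d
chan:2 = -2 → 0x2 << 14 → word 0xae0d
word = 0xae0d → little-endian bytes:
  [0]=0x0d  [1]=0xae

0d ae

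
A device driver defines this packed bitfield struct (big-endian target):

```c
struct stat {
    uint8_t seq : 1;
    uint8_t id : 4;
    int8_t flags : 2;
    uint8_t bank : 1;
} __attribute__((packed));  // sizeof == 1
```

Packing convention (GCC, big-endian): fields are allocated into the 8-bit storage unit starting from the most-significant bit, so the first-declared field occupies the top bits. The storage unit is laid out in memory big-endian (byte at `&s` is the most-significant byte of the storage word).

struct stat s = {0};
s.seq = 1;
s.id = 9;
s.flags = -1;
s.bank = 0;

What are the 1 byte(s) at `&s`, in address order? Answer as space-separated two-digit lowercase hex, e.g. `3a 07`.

seq:1 = 1 → 0x1 << 7 → word 0x80
id:4 = 9 → 0x9 << 3 → word 0xc8
flags:2 = -1 → 0x3 << 1 → word 0xce
bank:1 = 0 → 0x0 << 0 → word 0xce
word = 0xce → big-endian bytes:
  [0]=0xce

ce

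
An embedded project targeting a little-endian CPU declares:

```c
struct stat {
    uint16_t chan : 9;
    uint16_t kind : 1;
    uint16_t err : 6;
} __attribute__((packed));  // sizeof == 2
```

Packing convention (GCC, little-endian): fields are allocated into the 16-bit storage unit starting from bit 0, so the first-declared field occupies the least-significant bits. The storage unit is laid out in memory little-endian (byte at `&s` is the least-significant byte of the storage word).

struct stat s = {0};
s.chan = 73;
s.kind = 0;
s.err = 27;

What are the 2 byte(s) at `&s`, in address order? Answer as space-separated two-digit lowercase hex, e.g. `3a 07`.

chan:9 = 73 → 0x49 << 0 → word 0x0049
kind:1 = 0 → 0x0 << 9 → word 0x0049
err:6 = 27 → 0x1b << 10 → word 0x6c49
word = 0x6c49 → little-endian bytes:
  [0]=0x49  [1]=0x6c

49 6c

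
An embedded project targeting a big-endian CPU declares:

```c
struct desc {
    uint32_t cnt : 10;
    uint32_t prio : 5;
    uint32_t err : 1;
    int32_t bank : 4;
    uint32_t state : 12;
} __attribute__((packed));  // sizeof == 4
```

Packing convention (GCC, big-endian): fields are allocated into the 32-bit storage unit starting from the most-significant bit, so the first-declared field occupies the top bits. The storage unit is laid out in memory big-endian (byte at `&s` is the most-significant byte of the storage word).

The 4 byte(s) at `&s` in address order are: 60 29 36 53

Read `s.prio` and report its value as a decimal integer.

20

[0]=0x60 [1]=0x29 [2]=0x36 [3]=0x53 (big-endian) → word 0x60293653
cnt:10 @ bit 22 → (0x60293653>>22)&0x3ff = 0x180
prio:5 @ bit 17 → (0x60293653>>17)&0x1f = 0x14  ←
err:1 @ bit 16 → (0x60293653>>16)&0x1 = 0x1
bank:4 @ bit 12 → (0x60293653>>12)&0xf = 0x3
state:12 @ bit 0 → (0x60293653>>0)&0xfff = 0x653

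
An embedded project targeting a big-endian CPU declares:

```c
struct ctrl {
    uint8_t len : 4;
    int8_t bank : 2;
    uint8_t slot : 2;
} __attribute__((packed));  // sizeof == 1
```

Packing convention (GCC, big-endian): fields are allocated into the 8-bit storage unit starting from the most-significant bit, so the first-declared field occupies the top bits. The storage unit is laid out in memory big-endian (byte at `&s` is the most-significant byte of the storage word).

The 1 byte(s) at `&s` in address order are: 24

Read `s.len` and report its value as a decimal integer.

2

[0]=0x24 (big-endian) → word 0x24
len:4 @ bit 4 → (0x24>>4)&0xf = 0x2  ←
bank:2 @ bit 2 → (0x24>>2)&0x3 = 0x1
slot:2 @ bit 0 → (0x24>>0)&0x3 = 0x0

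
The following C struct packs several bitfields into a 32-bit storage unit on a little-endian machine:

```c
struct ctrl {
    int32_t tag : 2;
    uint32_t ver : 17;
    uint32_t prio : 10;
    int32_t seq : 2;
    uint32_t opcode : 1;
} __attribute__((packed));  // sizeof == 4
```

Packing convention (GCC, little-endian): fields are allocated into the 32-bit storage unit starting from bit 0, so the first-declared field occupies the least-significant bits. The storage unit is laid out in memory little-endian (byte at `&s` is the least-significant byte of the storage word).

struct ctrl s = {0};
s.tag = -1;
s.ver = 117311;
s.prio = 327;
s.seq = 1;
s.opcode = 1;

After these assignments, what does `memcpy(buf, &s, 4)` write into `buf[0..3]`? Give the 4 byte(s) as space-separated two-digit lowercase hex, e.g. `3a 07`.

[0+:2] tag=-1 & 0x3 = 0x3; word=0x00000003
[2+:17] ver=117311 & 0x1ffff = 0x1ca3f; word=0x000728ff
[19+:10] prio=327 & 0x3ff = 0x147; word=0x0a3f28ff
[29+:2] seq=1 & 0x3 = 0x1; word=0x2a3f28ff
[31+:1] opcode=1 & 0x1 = 0x1; word=0xaa3f28ff
word = 0xaa3f28ff → little-endian bytes:
  [0]=0xff  [1]=0x28  [2]=0x3f  [3]=0xaa

ff 28 3f aa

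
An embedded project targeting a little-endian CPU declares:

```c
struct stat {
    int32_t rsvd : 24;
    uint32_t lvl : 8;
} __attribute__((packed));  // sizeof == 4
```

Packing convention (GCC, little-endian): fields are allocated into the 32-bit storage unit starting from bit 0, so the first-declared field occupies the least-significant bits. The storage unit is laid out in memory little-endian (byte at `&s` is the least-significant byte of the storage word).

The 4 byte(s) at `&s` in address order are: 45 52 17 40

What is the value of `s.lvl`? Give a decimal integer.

64

[0]=0x45 [1]=0x52 [2]=0x17 [3]=0x40 (little-endian) → word 0x40175245
rsvd:24 @ bit 0 → (0x40175245>>0)&0xffffff = 0x175245
lvl:8 @ bit 24 → (0x40175245>>24)&0xff = 0x40  ←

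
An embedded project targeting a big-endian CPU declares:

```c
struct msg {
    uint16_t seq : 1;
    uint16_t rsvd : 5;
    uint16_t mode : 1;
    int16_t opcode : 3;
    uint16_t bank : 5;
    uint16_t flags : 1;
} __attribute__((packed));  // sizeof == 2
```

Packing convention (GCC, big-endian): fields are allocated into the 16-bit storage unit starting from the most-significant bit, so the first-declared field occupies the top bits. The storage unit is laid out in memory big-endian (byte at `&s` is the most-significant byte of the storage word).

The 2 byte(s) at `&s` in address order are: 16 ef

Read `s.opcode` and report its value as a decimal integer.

3

[0]=0x16 [1]=0xef (big-endian) → word 0x16ef
seq:1 @ bit 15 → (0x16ef>>15)&0x1 = 0x0
rsvd:5 @ bit 10 → (0x16ef>>10)&0x1f = 0x5
mode:1 @ bit 9 → (0x16ef>>9)&0x1 = 0x1
opcode:3 @ bit 6 → (0x16ef>>6)&0x7 = 0x3  ←
bank:5 @ bit 1 → (0x16ef>>1)&0x1f = 0x17
flags:1 @ bit 0 → (0x16ef>>0)&0x1 = 0x1
opcode signed 3b, MSB=0: value = 3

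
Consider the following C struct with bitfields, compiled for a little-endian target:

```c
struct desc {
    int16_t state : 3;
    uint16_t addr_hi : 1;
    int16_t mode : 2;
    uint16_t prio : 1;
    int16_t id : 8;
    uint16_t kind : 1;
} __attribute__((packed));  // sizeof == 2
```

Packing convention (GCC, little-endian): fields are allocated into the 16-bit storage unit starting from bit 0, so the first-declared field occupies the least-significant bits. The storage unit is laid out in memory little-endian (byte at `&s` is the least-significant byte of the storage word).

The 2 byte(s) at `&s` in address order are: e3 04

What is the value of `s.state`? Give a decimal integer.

3

[0]=0xe3 [1]=0x04 (little-endian) → word 0x04e3
state:3 @ bit 0 → (0x04e3>>0)&0x7 = 0x3  ←
addr_hi:1 @ bit 3 → (0x04e3>>3)&0x1 = 0x0
mode:2 @ bit 4 → (0x04e3>>4)&0x3 = 0x2
prio:1 @ bit 6 → (0x04e3>>6)&0x1 = 0x1
id:8 @ bit 7 → (0x04e3>>7)&0xff = 0x9
kind:1 @ bit 15 → (0x04e3>>15)&0x1 = 0x0
state signed 3b, MSB=0: value = 3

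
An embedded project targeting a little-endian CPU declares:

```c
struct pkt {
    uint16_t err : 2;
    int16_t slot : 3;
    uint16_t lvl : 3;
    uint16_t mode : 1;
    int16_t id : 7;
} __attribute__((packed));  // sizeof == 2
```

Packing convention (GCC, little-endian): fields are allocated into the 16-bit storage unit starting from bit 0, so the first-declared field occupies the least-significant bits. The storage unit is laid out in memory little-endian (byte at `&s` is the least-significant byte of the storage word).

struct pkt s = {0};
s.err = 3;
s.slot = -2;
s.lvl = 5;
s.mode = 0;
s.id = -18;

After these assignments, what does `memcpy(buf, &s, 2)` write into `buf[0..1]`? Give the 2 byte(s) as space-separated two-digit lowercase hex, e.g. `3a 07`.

[0+:2] err=3 & 0x3 = 0x3; word=0x0003
[2+:3] slot=-2 & 0x7 = 0x6; word=0x001b
[5+:3] lvl=5 & 0x7 = 0x5; word=0x00bb
[8+:1] mode=0 & 0x1 = 0x0; word=0x00bb
[9+:7] id=-18 & 0x7f = 0x6e; word=0xdcbb
word = 0xdcbb → little-endian bytes:
  [0]=0xbb  [1]=0xdc

bb dc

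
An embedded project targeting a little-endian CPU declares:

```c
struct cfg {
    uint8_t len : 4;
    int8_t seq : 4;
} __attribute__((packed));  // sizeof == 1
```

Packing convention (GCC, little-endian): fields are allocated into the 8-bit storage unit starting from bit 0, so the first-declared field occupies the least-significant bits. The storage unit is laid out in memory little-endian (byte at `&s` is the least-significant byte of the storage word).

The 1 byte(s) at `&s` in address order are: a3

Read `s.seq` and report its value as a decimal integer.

[0]=0xa3 (little-endian) → word 0xa3
len [0+:4] = (word>>0) & 0xf = 3
seq [4+:4] = (word>>4) & 0xf = 10  ←
seq signed 4b, MSB=1: 10 - 16 = -6

-6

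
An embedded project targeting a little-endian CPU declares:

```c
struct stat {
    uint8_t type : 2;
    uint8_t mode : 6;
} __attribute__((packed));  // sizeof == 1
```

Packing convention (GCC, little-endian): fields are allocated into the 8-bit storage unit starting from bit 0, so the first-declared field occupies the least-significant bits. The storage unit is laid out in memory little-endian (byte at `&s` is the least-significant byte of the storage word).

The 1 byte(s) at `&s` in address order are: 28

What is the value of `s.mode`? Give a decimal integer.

10

[0]=0x28 (little-endian) → word 0x28
type:2 @ bit 0 → (0x28>>0)&0x3 = 0x0
mode:6 @ bit 2 → (0x28>>2)&0x3f = 0xa  ←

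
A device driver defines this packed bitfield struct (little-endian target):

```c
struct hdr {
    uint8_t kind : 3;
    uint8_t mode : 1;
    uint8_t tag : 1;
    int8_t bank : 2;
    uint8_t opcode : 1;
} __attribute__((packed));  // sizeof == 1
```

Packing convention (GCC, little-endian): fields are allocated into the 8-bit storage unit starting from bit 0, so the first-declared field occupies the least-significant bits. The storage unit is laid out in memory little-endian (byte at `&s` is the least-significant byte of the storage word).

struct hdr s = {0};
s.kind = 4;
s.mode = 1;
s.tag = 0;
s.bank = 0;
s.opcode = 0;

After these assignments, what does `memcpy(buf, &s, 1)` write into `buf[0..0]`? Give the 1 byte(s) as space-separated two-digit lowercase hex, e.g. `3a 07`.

0c

kind:3 = 4 → 0x4 << 0 → word 0x04
mode:1 = 1 → 0x1 << 3 → word 0x0c
tag:1 = 0 → 0x0 << 4 → word 0x0c
bank:2 = 0 → 0x0 << 5 → word 0x0c
opcode:1 = 0 → 0x0 << 7 → word 0x0c
word = 0x0c → little-endian bytes:
  [0]=0x0c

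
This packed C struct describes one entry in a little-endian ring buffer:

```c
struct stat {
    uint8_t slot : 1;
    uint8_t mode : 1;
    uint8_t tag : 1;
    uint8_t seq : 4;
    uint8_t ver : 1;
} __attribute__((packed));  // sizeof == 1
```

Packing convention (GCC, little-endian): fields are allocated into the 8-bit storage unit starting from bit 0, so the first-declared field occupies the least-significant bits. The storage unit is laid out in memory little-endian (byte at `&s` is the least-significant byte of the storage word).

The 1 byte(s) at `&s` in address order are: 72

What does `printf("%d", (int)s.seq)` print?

[0]=0x72 (little-endian) → word 0x72
slot:1 @ bit 0 → (0x72>>0)&0x1 = 0x0
mode:1 @ bit 1 → (0x72>>1)&0x1 = 0x1
tag:1 @ bit 2 → (0x72>>2)&0x1 = 0x0
seq:4 @ bit 3 → (0x72>>3)&0xf = 0xe  ←
ver:1 @ bit 7 → (0x72>>7)&0x1 = 0x0

14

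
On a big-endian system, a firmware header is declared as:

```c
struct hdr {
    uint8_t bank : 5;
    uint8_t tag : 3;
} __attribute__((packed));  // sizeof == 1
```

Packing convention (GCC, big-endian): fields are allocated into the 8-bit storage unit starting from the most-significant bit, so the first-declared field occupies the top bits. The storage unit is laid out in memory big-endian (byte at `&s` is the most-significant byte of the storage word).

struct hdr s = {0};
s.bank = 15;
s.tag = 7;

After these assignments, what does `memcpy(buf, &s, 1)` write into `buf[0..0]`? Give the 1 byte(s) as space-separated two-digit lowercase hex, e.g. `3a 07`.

7f

bank:5 = 15 → 0xf << 3 → word 0x78
tag:3 = 7 → 0x7 << 0 → word 0x7f
word = 0x7f → big-endian bytes:
  [0]=0x7f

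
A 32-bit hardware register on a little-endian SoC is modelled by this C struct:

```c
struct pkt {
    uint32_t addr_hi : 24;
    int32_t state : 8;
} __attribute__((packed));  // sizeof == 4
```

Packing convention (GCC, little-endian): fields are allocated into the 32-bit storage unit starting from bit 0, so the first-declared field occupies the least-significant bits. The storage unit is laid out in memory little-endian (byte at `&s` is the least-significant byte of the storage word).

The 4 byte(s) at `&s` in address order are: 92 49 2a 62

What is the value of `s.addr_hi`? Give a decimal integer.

[0]=0x92 [1]=0x49 [2]=0x2a [3]=0x62 (little-endian) → word 0x622a4992
addr_hi:24 @ bit 0 → (0x622a4992>>0)&0xffffff = 0x2a4992  ←
state:8 @ bit 24 → (0x622a4992>>24)&0xff = 0x62

2771346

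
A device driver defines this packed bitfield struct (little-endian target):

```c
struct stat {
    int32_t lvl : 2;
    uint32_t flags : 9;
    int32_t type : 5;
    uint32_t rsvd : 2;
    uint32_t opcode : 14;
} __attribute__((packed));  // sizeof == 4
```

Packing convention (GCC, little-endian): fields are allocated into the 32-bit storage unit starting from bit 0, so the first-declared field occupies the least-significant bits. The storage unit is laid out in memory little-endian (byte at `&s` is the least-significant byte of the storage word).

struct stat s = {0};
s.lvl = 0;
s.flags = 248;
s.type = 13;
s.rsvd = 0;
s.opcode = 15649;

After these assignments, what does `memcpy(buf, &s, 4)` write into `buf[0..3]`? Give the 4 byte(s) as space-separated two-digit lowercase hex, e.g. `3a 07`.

lvl (2b) val=0 bits=0x0 at bit 0: 0x00000000
flags (9b) val=248 bits=0xf8 at bit 2: 0x000003e0
type (5b) val=13 bits=0xd at bit 11: 0x00006be0
rsvd (2b) val=0 bits=0x0 at bit 16: 0x00006be0
opcode (14b) val=15649 bits=0x3d21 at bit 18: 0xf4846be0
word = 0xf4846be0 → little-endian bytes:
  [0]=0xe0  [1]=0x6b  [2]=0x84  [3]=0xf4

e0 6b 84 f4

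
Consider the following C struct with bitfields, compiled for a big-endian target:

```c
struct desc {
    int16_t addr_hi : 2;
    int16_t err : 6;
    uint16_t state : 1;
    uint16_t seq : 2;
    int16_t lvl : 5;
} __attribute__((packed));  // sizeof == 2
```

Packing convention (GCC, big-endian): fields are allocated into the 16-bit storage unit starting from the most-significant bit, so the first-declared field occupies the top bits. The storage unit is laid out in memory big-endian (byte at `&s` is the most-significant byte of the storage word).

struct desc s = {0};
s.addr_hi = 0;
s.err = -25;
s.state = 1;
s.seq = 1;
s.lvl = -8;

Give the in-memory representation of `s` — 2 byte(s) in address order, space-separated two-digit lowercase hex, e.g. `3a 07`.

27 b8

addr_hi (2b) val=0 bits=0x0 at bit 14: 0x0000
err (6b) val=-25 bits=0x27 at bit 8: 0x2700
state (1b) val=1 bits=0x1 at bit 7: 0x2780
seq (2b) val=1 bits=0x1 at bit 5: 0x27a0
lvl (5b) val=-8 bits=0x18 at bit 0: 0x27b8
word = 0x27b8 → big-endian bytes:
  [0]=0x27  [1]=0xb8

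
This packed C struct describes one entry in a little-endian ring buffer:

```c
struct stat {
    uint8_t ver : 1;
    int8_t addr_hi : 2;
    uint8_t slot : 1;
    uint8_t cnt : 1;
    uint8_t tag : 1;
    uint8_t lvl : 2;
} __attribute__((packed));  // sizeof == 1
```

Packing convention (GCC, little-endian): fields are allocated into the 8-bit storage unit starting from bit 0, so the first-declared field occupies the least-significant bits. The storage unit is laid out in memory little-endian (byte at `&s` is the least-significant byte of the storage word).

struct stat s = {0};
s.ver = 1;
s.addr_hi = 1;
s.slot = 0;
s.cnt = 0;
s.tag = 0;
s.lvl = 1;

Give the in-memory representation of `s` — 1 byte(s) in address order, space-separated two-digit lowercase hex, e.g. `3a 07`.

ver (1b) val=1 bits=0x1 at bit 0: 0x01
addr_hi (2b) val=1 bits=0x1 at bit 1: 0x03
slot (1b) val=0 bits=0x0 at bit 3: 0x03
cnt (1b) val=0 bits=0x0 at bit 4: 0x03
tag (1b) val=0 bits=0x0 at bit 5: 0x03
lvl (2b) val=1 bits=0x1 at bit 6: 0x43
word = 0x43 → little-endian bytes:
  [0]=0x43

43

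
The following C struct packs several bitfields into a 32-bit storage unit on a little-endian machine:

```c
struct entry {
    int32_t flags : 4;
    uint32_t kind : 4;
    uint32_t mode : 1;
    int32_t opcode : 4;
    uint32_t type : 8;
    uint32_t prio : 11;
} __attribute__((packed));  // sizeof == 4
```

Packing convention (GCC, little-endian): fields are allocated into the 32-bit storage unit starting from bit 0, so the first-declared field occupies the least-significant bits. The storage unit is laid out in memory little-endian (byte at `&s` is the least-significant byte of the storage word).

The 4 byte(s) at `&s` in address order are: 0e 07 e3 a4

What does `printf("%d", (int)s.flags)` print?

-2

[0]=0x0e [1]=0x07 [2]=0xe3 [3]=0xa4 (little-endian) → word 0xa4e3070e
flags:4 @ bit 0 → (0xa4e3070e>>0)&0xf = 0xe  ←
kind:4 @ bit 4 → (0xa4e3070e>>4)&0xf = 0x0
mode:1 @ bit 8 → (0xa4e3070e>>8)&0x1 = 0x1
opcode:4 @ bit 9 → (0xa4e3070e>>9)&0xf = 0x3
type:8 @ bit 13 → (0xa4e3070e>>13)&0xff = 0x18
prio:11 @ bit 21 → (0xa4e3070e>>21)&0x7ff = 0x527
flags signed 4b, MSB=1: 14 - 16 = -2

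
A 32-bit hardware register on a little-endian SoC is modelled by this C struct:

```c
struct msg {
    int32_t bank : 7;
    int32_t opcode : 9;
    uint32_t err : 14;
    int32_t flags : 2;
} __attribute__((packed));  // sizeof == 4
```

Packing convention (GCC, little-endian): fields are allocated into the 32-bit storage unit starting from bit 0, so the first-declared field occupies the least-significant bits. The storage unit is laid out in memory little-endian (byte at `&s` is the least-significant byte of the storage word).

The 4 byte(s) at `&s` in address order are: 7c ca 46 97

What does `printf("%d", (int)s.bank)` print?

-4

[0]=0x7c [1]=0xca [2]=0x46 [3]=0x97 (little-endian) → word 0x9746ca7c
bank:7 @ bit 0 → (0x9746ca7c>>0)&0x7f = 0x7c  ←
opcode:9 @ bit 7 → (0x9746ca7c>>7)&0x1ff = 0x194
err:14 @ bit 16 → (0x9746ca7c>>16)&0x3fff = 0x1746
flags:2 @ bit 30 → (0x9746ca7c>>30)&0x3 = 0x2
bank signed 7b, MSB=1: 124 - 128 = -4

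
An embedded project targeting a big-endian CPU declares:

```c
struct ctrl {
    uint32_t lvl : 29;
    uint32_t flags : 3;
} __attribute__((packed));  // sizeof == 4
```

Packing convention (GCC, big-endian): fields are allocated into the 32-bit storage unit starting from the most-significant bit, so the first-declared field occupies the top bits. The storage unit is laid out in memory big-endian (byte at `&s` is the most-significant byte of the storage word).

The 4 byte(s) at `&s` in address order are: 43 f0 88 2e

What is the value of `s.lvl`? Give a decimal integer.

[0]=0x43 [1]=0xf0 [2]=0x88 [3]=0x2e (big-endian) → word 0x43f0882e
lvl [3+:29] = (word>>3) & 0x1fffffff = 142479621  ←
flags [0+:3] = (word>>0) & 0x7 = 6

142479621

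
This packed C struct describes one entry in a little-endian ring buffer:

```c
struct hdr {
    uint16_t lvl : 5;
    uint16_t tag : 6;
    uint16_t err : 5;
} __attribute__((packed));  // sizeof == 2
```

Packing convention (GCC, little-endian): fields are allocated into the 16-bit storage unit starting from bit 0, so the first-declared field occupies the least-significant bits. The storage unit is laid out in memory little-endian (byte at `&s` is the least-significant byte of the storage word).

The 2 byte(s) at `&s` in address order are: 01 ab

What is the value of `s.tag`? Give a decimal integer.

[0]=0x01 [1]=0xab (little-endian) → word 0xab01
lvl:5 @ bit 0 → (0xab01>>0)&0x1f = 0x1
tag:6 @ bit 5 → (0xab01>>5)&0x3f = 0x18  ←
err:5 @ bit 11 → (0xab01>>11)&0x1f = 0x15

24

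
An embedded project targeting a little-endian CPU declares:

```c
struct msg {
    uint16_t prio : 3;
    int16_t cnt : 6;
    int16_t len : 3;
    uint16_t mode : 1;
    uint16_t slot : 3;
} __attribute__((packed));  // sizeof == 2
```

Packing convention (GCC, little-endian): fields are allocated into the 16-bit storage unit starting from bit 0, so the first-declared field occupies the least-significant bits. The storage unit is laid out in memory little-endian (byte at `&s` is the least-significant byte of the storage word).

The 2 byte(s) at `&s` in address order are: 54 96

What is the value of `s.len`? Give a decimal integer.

[0]=0x54 [1]=0x96 (little-endian) → word 0x9654
prio [0+:3] = (word>>0) & 0x7 = 4
cnt [3+:6] = (word>>3) & 0x3f = 10
len [9+:3] = (word>>9) & 0x7 = 3  ←
mode [12+:1] = (word>>12) & 0x1 = 1
slot [13+:3] = (word>>13) & 0x7 = 4
len signed 3b, MSB=0: value = 3

3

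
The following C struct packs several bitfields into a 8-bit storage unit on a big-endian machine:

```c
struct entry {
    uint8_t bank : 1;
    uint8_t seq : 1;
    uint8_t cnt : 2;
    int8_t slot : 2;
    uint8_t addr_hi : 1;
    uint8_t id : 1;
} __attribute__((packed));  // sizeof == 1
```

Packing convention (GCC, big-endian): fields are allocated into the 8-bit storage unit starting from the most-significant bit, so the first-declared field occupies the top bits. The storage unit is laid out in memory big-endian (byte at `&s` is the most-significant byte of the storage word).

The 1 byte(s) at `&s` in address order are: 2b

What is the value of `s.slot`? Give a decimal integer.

-2

[0]=0x2b (big-endian) → word 0x2b
bank [7+:1] = (word>>7) & 0x1 = 0
seq [6+:1] = (word>>6) & 0x1 = 0
cnt [4+:2] = (word>>4) & 0x3 = 2
slot [2+:2] = (word>>2) & 0x3 = 2  ←
addr_hi [1+:1] = (word>>1) & 0x1 = 1
id [0+:1] = (word>>0) & 0x1 = 1
slot signed 2b, MSB=1: 2 - 4 = -2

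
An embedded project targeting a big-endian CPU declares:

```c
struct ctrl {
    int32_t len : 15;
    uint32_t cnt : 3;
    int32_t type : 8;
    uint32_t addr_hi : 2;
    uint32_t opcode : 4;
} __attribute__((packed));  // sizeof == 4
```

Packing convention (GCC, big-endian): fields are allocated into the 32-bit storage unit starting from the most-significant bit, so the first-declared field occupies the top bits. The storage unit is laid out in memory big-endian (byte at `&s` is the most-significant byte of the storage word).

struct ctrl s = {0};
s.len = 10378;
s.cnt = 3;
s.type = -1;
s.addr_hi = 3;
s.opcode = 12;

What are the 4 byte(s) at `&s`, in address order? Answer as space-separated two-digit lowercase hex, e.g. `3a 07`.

51 14 ff fc

len (15b) val=10378 bits=0x288a at bit 17: 0x51140000
cnt (3b) val=3 bits=0x3 at bit 14: 0x5114c000
type (8b) val=-1 bits=0xff at bit 6: 0x5114ffc0
addr_hi (2b) val=3 bits=0x3 at bit 4: 0x5114fff0
opcode (4b) val=12 bits=0xc at bit 0: 0x5114fffc
word = 0x5114fffc → big-endian bytes:
  [0]=0x51  [1]=0x14  [2]=0xff  [3]=0xfc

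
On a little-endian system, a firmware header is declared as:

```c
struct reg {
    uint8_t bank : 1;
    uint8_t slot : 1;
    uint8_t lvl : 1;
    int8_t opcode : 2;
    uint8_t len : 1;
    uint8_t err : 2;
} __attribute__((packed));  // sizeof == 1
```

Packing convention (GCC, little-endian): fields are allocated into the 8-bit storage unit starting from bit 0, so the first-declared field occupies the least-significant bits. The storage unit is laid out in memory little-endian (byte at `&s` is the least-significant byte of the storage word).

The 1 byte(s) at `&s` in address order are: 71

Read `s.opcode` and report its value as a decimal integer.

-2

[0]=0x71 (little-endian) → word 0x71
bank [0+:1] = (word>>0) & 0x1 = 1
slot [1+:1] = (word>>1) & 0x1 = 0
lvl [2+:1] = (word>>2) & 0x1 = 0
opcode [3+:2] = (word>>3) & 0x3 = 2  ←
len [5+:1] = (word>>5) & 0x1 = 1
err [6+:2] = (word>>6) & 0x3 = 1
opcode signed 2b, MSB=1: 2 - 4 = -2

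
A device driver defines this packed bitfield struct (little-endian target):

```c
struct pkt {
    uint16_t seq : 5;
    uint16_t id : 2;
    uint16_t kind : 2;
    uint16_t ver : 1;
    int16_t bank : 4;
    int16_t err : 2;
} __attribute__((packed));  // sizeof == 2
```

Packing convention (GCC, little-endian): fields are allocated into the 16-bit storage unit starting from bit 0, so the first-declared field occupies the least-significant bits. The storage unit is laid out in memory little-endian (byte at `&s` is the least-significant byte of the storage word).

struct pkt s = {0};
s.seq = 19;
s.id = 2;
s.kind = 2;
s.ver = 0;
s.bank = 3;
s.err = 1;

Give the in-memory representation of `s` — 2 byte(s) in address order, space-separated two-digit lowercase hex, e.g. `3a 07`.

seq (5b) val=19 bits=0x13 at bit 0: 0x0013
id (2b) val=2 bits=0x2 at bit 5: 0x0053
kind (2b) val=2 bits=0x2 at bit 7: 0x0153
ver (1b) val=0 bits=0x0 at bit 9: 0x0153
bank (4b) val=3 bits=0x3 at bit 10: 0x0d53
err (2b) val=1 bits=0x1 at bit 14: 0x4d53
word = 0x4d53 → little-endian bytes:
  [0]=0x53  [1]=0x4d

53 4d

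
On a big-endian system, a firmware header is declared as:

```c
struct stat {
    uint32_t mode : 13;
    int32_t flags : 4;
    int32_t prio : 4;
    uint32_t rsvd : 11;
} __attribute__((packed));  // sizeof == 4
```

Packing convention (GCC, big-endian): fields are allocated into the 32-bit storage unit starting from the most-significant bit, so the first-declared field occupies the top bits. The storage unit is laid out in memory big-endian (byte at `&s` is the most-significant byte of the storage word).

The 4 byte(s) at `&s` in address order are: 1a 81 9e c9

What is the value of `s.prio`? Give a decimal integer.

3

[0]=0x1a [1]=0x81 [2]=0x9e [3]=0xc9 (big-endian) → word 0x1a819ec9
mode:13 @ bit 19 → (0x1a819ec9>>19)&0x1fff = 0x350
flags:4 @ bit 15 → (0x1a819ec9>>15)&0xf = 0x3
prio:4 @ bit 11 → (0x1a819ec9>>11)&0xf = 0x3  ←
rsvd:11 @ bit 0 → (0x1a819ec9>>0)&0x7ff = 0x6c9
prio signed 4b, MSB=0: value = 3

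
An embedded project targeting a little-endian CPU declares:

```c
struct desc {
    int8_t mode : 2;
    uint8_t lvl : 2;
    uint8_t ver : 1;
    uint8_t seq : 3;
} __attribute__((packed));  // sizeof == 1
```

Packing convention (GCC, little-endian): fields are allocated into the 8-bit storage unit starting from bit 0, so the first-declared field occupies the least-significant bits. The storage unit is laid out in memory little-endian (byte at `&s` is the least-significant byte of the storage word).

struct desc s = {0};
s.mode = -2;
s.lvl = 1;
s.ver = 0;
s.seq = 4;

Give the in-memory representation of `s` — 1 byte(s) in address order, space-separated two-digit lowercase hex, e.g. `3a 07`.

[0+:2] mode=-2 & 0x3 = 0x2; word=0x02
[2+:2] lvl=1 & 0x3 = 0x1; word=0x06
[4+:1] ver=0 & 0x1 = 0x0; word=0x06
[5+:3] seq=4 & 0x7 = 0x4; word=0x86
word = 0x86 → little-endian bytes:
  [0]=0x86

86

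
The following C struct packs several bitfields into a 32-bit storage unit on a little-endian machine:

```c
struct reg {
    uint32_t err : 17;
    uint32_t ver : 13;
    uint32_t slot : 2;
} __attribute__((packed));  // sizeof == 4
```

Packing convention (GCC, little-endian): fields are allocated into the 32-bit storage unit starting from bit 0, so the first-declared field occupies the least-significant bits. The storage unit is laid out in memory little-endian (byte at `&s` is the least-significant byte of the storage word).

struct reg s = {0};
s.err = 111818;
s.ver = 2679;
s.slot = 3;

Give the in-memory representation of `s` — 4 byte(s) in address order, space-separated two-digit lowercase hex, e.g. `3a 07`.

[0+:17] err=111818 & 0x1ffff = 0x1b4ca; word=0x0001b4ca
[17+:13] ver=2679 & 0x1fff = 0xa77; word=0x14efb4ca
[30+:2] slot=3 & 0x3 = 0x3; word=0xd4efb4ca
word = 0xd4efb4ca → little-endian bytes:
  [0]=0xca  [1]=0xb4  [2]=0xef  [3]=0xd4

ca b4 ef d4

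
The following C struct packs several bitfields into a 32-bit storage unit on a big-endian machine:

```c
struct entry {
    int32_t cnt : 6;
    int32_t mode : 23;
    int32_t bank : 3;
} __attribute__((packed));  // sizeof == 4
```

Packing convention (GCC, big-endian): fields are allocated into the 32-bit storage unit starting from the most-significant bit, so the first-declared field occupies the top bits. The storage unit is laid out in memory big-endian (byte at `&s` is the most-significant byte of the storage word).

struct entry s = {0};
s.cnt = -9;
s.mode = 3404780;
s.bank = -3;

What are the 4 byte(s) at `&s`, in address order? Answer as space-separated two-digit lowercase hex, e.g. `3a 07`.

dd 9f 9f 65

cnt (6b) val=-9 bits=0x37 at bit 26: 0xdc000000
mode (23b) val=3404780 bits=0x33f3ec at bit 3: 0xdd9f9f60
bank (3b) val=-3 bits=0x5 at bit 0: 0xdd9f9f65
word = 0xdd9f9f65 → big-endian bytes:
  [0]=0xdd  [1]=0x9f  [2]=0x9f  [3]=0x65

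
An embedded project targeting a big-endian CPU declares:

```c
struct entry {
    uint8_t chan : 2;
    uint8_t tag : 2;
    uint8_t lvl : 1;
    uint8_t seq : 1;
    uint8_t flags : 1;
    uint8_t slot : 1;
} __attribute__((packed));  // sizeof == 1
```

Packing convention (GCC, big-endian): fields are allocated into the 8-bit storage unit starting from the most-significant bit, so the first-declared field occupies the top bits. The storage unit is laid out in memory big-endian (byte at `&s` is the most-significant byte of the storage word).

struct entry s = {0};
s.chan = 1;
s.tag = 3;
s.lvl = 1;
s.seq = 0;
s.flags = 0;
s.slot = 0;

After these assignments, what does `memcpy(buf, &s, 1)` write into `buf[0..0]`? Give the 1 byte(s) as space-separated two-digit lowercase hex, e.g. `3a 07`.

chan:2 = 1 → 0x1 << 6 → word 0x40
tag:2 = 3 → 0x3 << 4 → word 0x70
lvl:1 = 1 → 0x1 << 3 → word 0x78
seq:1 = 0 → 0x0 << 2 → word 0x78
flags:1 = 0 → 0x0 << 1 → word 0x78
slot:1 = 0 → 0x0 << 0 → word 0x78
word = 0x78 → big-endian bytes:
  [0]=0x78

78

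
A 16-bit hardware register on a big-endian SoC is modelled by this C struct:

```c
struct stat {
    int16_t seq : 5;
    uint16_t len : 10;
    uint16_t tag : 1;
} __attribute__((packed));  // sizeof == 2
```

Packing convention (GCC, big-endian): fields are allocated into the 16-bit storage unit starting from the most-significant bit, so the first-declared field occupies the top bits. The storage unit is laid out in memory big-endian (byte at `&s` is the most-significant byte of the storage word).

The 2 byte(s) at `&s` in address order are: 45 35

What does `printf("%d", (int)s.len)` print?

666

[0]=0x45 [1]=0x35 (big-endian) → word 0x4535
seq [11+:5] = (word>>11) & 0x1f = 8
len [1+:10] = (word>>1) & 0x3ff = 666  ←
tag [0+:1] = (word>>0) & 0x1 = 1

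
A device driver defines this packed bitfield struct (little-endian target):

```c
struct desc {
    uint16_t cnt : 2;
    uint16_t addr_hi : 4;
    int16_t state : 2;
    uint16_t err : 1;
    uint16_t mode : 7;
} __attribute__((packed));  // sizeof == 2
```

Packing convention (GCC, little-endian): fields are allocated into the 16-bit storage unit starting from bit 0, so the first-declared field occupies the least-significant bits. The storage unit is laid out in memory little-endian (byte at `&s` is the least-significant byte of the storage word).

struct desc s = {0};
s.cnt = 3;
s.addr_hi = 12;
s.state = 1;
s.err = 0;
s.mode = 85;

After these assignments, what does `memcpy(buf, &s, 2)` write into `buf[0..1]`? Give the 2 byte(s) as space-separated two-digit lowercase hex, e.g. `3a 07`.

73 aa

[0+:2] cnt=3 & 0x3 = 0x3; word=0x0003
[2+:4] addr_hi=12 & 0xf = 0xc; word=0x0033
[6+:2] state=1 & 0x3 = 0x1; word=0x0073
[8+:1] err=0 & 0x1 = 0x0; word=0x0073
[9+:7] mode=85 & 0x7f = 0x55; word=0xaa73
word = 0xaa73 → little-endian bytes:
  [0]=0x73  [1]=0xaa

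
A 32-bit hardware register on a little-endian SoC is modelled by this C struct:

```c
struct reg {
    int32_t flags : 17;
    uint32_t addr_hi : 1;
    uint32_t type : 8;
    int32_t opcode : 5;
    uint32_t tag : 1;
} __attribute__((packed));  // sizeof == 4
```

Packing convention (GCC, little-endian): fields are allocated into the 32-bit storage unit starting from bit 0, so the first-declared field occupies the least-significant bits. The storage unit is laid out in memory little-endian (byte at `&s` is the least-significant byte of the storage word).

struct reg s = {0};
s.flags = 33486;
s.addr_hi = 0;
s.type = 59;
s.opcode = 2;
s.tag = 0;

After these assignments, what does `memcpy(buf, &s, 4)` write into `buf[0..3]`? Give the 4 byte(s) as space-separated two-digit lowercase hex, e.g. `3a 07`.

flags (17b) val=33486 bits=0x82ce at bit 0: 0x000082ce
addr_hi (1b) val=0 bits=0x0 at bit 17: 0x000082ce
type (8b) val=59 bits=0x3b at bit 18: 0x00ec82ce
opcode (5b) val=2 bits=0x2 at bit 26: 0x08ec82ce
tag (1b) val=0 bits=0x0 at bit 31: 0x08ec82ce
word = 0x08ec82ce → little-endian bytes:
  [0]=0xce  [1]=0x82  [2]=0xec  [3]=0x08

ce 82 ec 08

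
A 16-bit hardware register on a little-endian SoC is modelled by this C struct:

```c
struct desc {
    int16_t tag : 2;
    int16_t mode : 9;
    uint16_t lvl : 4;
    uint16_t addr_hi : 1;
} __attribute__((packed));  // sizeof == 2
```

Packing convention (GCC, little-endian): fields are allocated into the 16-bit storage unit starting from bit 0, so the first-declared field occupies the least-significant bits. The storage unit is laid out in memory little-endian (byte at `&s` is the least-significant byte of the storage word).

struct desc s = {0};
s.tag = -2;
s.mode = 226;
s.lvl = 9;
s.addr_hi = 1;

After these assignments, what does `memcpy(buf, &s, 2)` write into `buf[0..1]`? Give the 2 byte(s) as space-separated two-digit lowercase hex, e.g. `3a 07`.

[0+:2] tag=-2 & 0x3 = 0x2; word=0x0002
[2+:9] mode=226 & 0x1ff = 0xe2; word=0x038a
[11+:4] lvl=9 & 0xf = 0x9; word=0x4b8a
[15+:1] addr_hi=1 & 0x1 = 0x1; word=0xcb8a
word = 0xcb8a → little-endian bytes:
  [0]=0x8a  [1]=0xcb

8a cb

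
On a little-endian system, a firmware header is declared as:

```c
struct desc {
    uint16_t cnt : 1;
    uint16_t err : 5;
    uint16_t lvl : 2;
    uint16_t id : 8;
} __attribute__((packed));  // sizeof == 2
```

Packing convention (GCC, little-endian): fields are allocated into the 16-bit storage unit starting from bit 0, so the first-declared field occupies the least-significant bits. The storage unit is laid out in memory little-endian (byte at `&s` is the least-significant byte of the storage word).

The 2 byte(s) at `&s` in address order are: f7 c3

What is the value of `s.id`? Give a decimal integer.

195

[0]=0xf7 [1]=0xc3 (little-endian) → word 0xc3f7
cnt [0+:1] = (word>>0) & 0x1 = 1
err [1+:5] = (word>>1) & 0x1f = 27
lvl [6+:2] = (word>>6) & 0x3 = 3
id [8+:8] = (word>>8) & 0xff = 195  ←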